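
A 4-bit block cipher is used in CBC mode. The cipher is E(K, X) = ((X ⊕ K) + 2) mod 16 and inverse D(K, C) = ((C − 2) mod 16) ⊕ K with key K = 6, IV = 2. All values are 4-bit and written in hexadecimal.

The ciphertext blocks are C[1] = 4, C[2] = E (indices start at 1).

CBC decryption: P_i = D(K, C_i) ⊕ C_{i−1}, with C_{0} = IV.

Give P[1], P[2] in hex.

P[1] = 6, P[2] = E

P[1]: D(K, 4) = 4; 4 ⊕ 2 = 6.
P[2]: D(K, E) = A; A ⊕ 4 = E.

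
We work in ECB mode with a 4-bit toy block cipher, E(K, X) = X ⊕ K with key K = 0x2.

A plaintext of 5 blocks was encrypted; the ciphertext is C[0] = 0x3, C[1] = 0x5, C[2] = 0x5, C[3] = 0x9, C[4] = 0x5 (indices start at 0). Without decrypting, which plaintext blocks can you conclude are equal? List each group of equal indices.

ECB encrypts each block independently with the same key, so equal ciphertext blocks imply equal plaintext blocks.
C[1] = C[2] = C[4] = 0x5, so P[1] = P[2] = P[4].

P[1] = P[2] = P[4]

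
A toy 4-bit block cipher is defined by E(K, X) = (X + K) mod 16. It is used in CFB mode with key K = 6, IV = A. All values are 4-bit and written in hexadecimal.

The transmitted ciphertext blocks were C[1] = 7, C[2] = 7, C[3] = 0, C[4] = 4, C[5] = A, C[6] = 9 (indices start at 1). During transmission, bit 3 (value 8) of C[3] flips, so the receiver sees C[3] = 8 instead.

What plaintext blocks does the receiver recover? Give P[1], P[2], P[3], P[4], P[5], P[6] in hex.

CFB decryption: P_i = C_i ⊕ E(K, C_{i−1}), with C_{0} = IV.
Only C[3] changed, to 8. In CFB, a change in C_i flips the same bit in P_i and garbles P_{i+1}. Decrypting the received ciphertext:
P[1]: E(K, A) = 0; 7 ⊕ 0 = 7.
P[2]: E(K, 7) = D; 7 ⊕ D = A.
P[3]: E(K, 7) = D; 8 ⊕ D = 5.
P[4]: E(K, 8) = E; 4 ⊕ E = A.
P[5]: E(K, 4) = A; A ⊕ A = 0.
P[6]: E(K, A) = 0; 9 ⊕ 0 = 9.
Blocks that differ from the original plaintext: P[3], P[4].

P[1] = 7, P[2] = A, P[3] = 5, P[4] = A, P[5] = 0, P[6] = 9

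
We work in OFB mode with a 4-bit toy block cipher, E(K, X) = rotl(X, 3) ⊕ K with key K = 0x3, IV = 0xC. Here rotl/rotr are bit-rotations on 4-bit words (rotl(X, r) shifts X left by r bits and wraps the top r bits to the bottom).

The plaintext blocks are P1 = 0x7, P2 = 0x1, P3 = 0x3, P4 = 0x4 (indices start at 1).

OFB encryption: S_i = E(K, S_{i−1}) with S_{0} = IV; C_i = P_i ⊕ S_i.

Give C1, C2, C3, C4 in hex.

C1: S = E(K, 0xC) = 0x5; 0x7 ⊕ 0x5 = 0x2.
C2: S = E(K, 0x5) = 0x9; 0x1 ⊕ 0x9 = 0x8.
C3: S = E(K, 0x9) = 0xF; 0x3 ⊕ 0xF = 0xC.
C4: S = E(K, 0xF) = 0xC; 0x4 ⊕ 0xC = 0x8.

C1 = 0x2, C2 = 0x8, C3 = 0xC, C4 = 0x8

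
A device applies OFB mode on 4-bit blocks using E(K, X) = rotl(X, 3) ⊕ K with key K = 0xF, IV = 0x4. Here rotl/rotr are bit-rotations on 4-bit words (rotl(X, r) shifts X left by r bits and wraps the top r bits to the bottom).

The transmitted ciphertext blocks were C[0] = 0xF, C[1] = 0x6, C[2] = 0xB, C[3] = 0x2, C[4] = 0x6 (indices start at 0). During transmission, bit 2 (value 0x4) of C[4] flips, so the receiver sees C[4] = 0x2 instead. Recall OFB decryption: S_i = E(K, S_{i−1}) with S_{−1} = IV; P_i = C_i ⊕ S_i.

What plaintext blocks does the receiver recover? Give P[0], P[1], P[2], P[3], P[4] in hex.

Only C[4] changed, to 0x2. In OFB, a change in C_i flips the same bit in P_i only; the keystream is unaffected. Decrypting the received ciphertext:
P[0]: S = E(K, 0x4) = 0xD; 0xF ⊕ 0xD = 0x2.
P[1]: S = E(K, 0xD) = 0x1; 0x6 ⊕ 0x1 = 0x7.
P[2]: S = E(K, 0x1) = 0x7; 0xB ⊕ 0x7 = 0xC.
P[3]: S = E(K, 0x7) = 0x4; 0x2 ⊕ 0x4 = 0x6.
P[4]: S = E(K, 0x4) = 0xD; 0x2 ⊕ 0xD = 0xF.
Blocks that differ from the original plaintext: P[4].

P[0] = 0x2, P[1] = 0x7, P[2] = 0xC, P[3] = 0x6, P[4] = 0xF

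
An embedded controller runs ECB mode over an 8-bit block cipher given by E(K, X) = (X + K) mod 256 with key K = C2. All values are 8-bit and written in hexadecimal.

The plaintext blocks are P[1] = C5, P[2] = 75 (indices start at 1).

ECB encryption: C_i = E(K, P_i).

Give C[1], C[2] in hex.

C[1] = 87, C[2] = 37

C[1]: E(K, C5) = 87.
C[2]: E(K, 75) = 37.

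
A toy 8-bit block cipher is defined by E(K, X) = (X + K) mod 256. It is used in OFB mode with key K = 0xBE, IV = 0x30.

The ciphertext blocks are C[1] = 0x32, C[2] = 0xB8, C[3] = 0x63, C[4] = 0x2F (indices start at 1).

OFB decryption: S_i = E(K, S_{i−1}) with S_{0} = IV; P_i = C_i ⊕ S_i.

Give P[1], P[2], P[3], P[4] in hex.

P[1] = 0xDC, P[2] = 0x14, P[3] = 0x09, P[4] = 0x07

P[1]: S = E(K, 0x30) = 0xEE; 0x32 ⊕ 0xEE = 0xDC.
P[2]: S = E(K, 0xEE) = 0xAC; 0xB8 ⊕ 0xAC = 0x14.
P[3]: S = E(K, 0xAC) = 0x6A; 0x63 ⊕ 0x6A = 0x09.
P[4]: S = E(K, 0x6A) = 0x28; 0x2F ⊕ 0x28 = 0x07.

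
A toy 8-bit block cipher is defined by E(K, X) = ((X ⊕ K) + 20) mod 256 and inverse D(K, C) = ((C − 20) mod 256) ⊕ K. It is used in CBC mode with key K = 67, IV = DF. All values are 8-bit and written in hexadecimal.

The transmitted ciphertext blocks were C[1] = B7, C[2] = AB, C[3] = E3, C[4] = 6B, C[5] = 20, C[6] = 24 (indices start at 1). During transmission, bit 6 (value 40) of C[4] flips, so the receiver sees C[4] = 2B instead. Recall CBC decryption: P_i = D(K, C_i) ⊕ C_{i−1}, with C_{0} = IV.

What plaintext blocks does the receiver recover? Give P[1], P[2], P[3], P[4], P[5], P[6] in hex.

P[1] = 2F, P[2] = 5B, P[3] = 0F, P[4] = 8F, P[5] = 4C, P[6] = 43

Only C[4] changed, to 2B. In CBC, a change in C_i garbles P_i and flips the same bit in P_{i+1}. Decrypting the received ciphertext:
P[1]: D(K, B7) = F0; F0 ⊕ DF = 2F.
P[2]: D(K, AB) = EC; EC ⊕ B7 = 5B.
P[3]: D(K, E3) = A4; A4 ⊕ AB = 0F.
P[4]: D(K, 2B) = 6C; 6C ⊕ E3 = 8F.
P[5]: D(K, 20) = 67; 67 ⊕ 2B = 4C.
P[6]: D(K, 24) = 63; 63 ⊕ 20 = 43.
Blocks that differ from the original plaintext: P[4], P[5].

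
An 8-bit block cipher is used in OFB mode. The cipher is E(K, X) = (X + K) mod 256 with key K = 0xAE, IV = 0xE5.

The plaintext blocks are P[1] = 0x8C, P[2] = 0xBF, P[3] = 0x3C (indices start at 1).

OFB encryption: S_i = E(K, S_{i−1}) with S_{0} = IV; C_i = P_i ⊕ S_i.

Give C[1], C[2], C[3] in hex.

C[1] = 0x1F, C[2] = 0xFE, C[3] = 0xD3

C[1]: S = E(K, 0xE5) = 0x93; 0x8C ⊕ 0x93 = 0x1F.
C[2]: S = E(K, 0x93) = 0x41; 0xBF ⊕ 0x41 = 0xFE.
C[3]: S = E(K, 0x41) = 0xEF; 0x3C ⊕ 0xEF = 0xD3.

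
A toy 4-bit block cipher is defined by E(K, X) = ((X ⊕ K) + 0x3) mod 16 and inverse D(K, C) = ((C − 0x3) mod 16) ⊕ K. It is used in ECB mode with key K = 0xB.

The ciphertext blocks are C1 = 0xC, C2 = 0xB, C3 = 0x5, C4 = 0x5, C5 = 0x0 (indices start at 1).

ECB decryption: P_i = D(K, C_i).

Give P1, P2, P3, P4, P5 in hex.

P1 = 0x2, P2 = 0x3, P3 = 0x9, P4 = 0x9, P5 = 0x6

P1: D(K, 0xC) = 0x2.
P2: D(K, 0xB) = 0x3.
P3: D(K, 0x5) = 0x9.
P4: D(K, 0x5) = 0x9.
P5: D(K, 0x0) = 0x6.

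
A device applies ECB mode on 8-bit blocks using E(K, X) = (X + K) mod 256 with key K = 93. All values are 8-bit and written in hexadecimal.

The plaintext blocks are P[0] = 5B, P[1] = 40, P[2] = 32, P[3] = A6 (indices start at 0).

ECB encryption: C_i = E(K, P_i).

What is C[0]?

C[0] = EE

C[0]: E(K, 5B) = EE.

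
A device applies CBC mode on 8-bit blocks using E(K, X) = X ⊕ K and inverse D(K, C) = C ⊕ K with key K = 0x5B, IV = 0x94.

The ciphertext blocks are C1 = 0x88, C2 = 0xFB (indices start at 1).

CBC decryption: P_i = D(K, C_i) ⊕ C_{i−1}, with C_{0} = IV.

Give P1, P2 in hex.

P1: D(K, 0x88) = 0xD3; 0xD3 ⊕ 0x94 = 0x47.
P2: D(K, 0xFB) = 0xA0; 0xA0 ⊕ 0x88 = 0x28.

P1 = 0x47, P2 = 0x28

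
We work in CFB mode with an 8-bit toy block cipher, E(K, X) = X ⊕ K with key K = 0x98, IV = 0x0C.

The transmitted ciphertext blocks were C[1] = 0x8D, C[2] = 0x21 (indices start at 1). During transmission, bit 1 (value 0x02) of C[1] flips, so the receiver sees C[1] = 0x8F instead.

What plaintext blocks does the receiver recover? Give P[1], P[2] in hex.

CFB decryption: P_i = C_i ⊕ E(K, C_{i−1}), with C_{0} = IV.
Only C[1] changed, to 0x8F. In CFB, a change in C_i flips the same bit in P_i and garbles P_{i+1}. Decrypting the received ciphertext:
P[1]: E(K, 0x0C) = 0x94; 0x8F ⊕ 0x94 = 0x1B.
P[2]: E(K, 0x8F) = 0x17; 0x21 ⊕ 0x17 = 0x36.
Blocks that differ from the original plaintext: P[1], P[2].

P[1] = 0x1B, P[2] = 0x36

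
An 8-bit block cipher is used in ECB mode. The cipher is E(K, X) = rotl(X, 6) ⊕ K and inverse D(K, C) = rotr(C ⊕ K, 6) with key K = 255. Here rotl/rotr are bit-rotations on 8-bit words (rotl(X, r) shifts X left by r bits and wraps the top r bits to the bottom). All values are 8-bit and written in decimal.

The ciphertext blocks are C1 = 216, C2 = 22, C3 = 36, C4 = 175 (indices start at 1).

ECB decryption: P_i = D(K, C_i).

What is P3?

P3 = 111

P3: D(K, 36) = 111.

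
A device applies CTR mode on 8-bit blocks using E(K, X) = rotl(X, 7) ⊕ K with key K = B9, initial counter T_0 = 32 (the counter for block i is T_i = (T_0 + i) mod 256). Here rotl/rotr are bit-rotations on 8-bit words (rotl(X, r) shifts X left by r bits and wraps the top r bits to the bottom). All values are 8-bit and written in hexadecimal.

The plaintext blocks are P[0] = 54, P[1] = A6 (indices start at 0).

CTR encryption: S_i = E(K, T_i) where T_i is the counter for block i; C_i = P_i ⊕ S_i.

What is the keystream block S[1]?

C[0]: T = 32, S = E(K, T) = A0; 54 ⊕ A0 = F4.
C[1]: T = 33, S = E(K, T) = 20; A6 ⊕ 20 = 86.
So S[1] = 20.

20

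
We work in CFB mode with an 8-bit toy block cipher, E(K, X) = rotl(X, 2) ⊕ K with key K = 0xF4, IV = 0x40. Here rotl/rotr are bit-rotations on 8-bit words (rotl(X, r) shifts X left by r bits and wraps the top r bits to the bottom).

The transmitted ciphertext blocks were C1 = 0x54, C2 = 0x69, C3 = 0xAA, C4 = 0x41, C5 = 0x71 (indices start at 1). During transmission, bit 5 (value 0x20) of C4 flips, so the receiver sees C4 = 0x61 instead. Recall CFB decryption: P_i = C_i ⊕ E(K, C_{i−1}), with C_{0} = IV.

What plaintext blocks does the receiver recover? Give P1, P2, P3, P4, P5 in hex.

Only C4 changed, to 0x61. In CFB, a change in C_i flips the same bit in P_i and garbles P_{i+1}. Decrypting the received ciphertext:
P1: E(K, 0x40) = 0xF5; 0x54 ⊕ 0xF5 = 0xA1.
P2: E(K, 0x54) = 0xA5; 0x69 ⊕ 0xA5 = 0xCC.
P3: E(K, 0x69) = 0x51; 0xAA ⊕ 0x51 = 0xFB.
P4: E(K, 0xAA) = 0x5E; 0x61 ⊕ 0x5E = 0x3F.
P5: E(K, 0x61) = 0x71; 0x71 ⊕ 0x71 = 0x00.
Blocks that differ from the original plaintext: P4, P5.

P1 = 0xA1, P2 = 0xCC, P3 = 0xFB, P4 = 0x3F, P5 = 0x00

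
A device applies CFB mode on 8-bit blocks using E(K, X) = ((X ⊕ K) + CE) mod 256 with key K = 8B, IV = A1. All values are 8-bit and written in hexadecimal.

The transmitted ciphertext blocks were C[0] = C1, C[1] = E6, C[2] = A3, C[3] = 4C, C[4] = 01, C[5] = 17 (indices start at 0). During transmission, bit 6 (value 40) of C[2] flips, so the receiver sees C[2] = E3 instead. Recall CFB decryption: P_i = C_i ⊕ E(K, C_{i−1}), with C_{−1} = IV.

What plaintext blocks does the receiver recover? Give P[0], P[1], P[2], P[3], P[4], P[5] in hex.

Only C[2] changed, to E3. In CFB, a change in C_i flips the same bit in P_i and garbles P_{i+1}. Decrypting the received ciphertext:
P[0]: E(K, A1) = F8; C1 ⊕ F8 = 39.
P[1]: E(K, C1) = 18; E6 ⊕ 18 = FE.
P[2]: E(K, E6) = 3B; E3 ⊕ 3B = D8.
P[3]: E(K, E3) = 36; 4C ⊕ 36 = 7A.
P[4]: E(K, 4C) = 95; 01 ⊕ 95 = 94.
P[5]: E(K, 01) = 58; 17 ⊕ 58 = 4F.
Blocks that differ from the original plaintext: P[2], P[3].

P[0] = 39, P[1] = FE, P[2] = D8, P[3] = 7A, P[4] = 94, P[5] = 4F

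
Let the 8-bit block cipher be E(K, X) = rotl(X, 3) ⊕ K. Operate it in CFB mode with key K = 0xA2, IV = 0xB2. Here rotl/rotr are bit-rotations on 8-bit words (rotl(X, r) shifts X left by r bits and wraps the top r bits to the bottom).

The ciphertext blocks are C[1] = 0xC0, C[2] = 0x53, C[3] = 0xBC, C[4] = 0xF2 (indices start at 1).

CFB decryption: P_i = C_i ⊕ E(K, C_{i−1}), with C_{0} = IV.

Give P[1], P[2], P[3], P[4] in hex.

P[1] = 0xF7, P[2] = 0xF7, P[3] = 0x84, P[4] = 0xB5

P[1]: E(K, 0xB2) = 0x37; 0xC0 ⊕ 0x37 = 0xF7.
P[2]: E(K, 0xC0) = 0xA4; 0x53 ⊕ 0xA4 = 0xF7.
P[3]: E(K, 0x53) = 0x38; 0xBC ⊕ 0x38 = 0x84.
P[4]: E(K, 0xBC) = 0x47; 0xF2 ⊕ 0x47 = 0xB5.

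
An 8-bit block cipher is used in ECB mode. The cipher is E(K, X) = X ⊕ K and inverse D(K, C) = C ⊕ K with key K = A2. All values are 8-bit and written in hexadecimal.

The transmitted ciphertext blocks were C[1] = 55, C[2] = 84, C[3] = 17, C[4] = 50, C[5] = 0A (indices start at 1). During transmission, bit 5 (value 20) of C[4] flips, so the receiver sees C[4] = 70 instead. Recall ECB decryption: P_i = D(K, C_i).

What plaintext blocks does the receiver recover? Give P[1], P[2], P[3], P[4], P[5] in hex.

Only C[4] changed, to 70. In ECB, a change in C_i affects only P_i. Decrypting the received ciphertext:
P[1]: D(K, 55) = F7.
P[2]: D(K, 84) = 26.
P[3]: D(K, 17) = B5.
P[4]: D(K, 70) = D2.
P[5]: D(K, 0A) = A8.
Blocks that differ from the original plaintext: P[4].

P[1] = F7, P[2] = 26, P[3] = B5, P[4] = D2, P[5] = A8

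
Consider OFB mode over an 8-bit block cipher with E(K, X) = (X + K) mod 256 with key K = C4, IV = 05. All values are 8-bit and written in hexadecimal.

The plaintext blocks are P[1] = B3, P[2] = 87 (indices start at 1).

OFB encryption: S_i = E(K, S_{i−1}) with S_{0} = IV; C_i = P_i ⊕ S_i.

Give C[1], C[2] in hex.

C[1] = 7A, C[2] = 0A

C[1]: S = E(K, 05) = C9; B3 ⊕ C9 = 7A.
C[2]: S = E(K, C9) = 8D; 87 ⊕ 8D = 0A.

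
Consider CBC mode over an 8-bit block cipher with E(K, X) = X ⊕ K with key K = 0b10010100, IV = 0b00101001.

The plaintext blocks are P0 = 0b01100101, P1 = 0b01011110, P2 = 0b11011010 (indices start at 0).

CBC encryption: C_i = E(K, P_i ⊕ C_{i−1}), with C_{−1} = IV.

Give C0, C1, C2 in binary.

C0: P0 ⊕ 0b00101001 = 0b01001100; E(K, 0b01001100) = 0b11011000.
C1: P1 ⊕ 0b11011000 = 0b10000110; E(K, 0b10000110) = 0b00010010.
C2: P2 ⊕ 0b00010010 = 0b11001000; E(K, 0b11001000) = 0b01011100.

C0 = 0b11011000, C1 = 0b00010010, C2 = 0b01011100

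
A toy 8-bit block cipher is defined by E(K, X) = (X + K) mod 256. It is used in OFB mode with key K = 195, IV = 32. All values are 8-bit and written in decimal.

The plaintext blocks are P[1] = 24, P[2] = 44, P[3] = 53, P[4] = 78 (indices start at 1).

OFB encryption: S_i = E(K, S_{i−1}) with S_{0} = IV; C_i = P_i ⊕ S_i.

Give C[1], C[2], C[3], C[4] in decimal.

C[1] = 251, C[2] = 138, C[3] = 92, C[4] = 98

C[1]: S = E(K, 32) = 227; 24 ⊕ 227 = 251.
C[2]: S = E(K, 227) = 166; 44 ⊕ 166 = 138.
C[3]: S = E(K, 166) = 105; 53 ⊕ 105 = 92.
C[4]: S = E(K, 105) = 44; 78 ⊕ 44 = 98.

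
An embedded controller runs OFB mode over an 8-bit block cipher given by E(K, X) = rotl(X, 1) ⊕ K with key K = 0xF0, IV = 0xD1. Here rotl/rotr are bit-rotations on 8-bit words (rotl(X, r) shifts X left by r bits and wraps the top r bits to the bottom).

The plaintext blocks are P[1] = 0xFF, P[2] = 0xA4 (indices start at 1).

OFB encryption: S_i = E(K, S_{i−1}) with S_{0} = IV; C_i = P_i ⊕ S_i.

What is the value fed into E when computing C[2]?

0x53

C[1]: S = E(K, 0xD1) = 0x53; 0xFF ⊕ 0x53 = 0xAC.
C[2]: S = E(K, 0x53) = 0x56; 0xA4 ⊕ 0x56 = 0xF2.
So the input to E for block [2] is 0x53.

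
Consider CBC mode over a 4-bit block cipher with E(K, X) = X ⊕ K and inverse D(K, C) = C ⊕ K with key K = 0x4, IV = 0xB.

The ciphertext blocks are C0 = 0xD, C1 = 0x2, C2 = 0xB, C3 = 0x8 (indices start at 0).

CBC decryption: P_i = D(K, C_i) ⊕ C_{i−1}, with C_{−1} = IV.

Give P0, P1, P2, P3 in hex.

P0: D(K, 0xD) = 0x9; 0x9 ⊕ 0xB = 0x2.
P1: D(K, 0x2) = 0x6; 0x6 ⊕ 0xD = 0xB.
P2: D(K, 0xB) = 0xF; 0xF ⊕ 0x2 = 0xD.
P3: D(K, 0x8) = 0xC; 0xC ⊕ 0xB = 0x7.

P0 = 0x2, P1 = 0xB, P2 = 0xD, P3 = 0x7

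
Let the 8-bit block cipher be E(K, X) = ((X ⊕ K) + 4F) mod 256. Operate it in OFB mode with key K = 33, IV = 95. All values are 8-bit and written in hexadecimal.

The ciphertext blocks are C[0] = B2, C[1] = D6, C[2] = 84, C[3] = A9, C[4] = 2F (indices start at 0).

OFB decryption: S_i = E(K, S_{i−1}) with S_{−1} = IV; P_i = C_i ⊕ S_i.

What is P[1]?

P[1] = C3

P[0]: S = E(K, 95) = F5; B2 ⊕ F5 = 47.
P[1]: S = E(K, F5) = 15; D6 ⊕ 15 = C3.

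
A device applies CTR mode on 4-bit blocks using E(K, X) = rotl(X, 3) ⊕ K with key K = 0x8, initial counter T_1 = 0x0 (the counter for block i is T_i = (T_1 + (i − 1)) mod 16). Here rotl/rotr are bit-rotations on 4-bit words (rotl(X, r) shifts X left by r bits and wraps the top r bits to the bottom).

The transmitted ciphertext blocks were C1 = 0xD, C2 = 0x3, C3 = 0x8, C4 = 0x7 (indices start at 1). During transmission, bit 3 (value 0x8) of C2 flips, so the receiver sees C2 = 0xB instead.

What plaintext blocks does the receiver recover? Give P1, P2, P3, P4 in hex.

P1 = 0x5, P2 = 0xB, P3 = 0x1, P4 = 0x6

CTR decryption: S_i = E(K, T_i) where T_i is the counter for block i; P_i = C_i ⊕ S_i.
Only C2 changed, to 0xB. In CTR, a change in C_i flips the same bit in P_i only; the keystream is unaffected. Decrypting the received ciphertext:
P1: T = 0x0, S = E(K, T) = 0x8; 0xD ⊕ 0x8 = 0x5.
P2: T = 0x1, S = E(K, T) = 0x0; 0xB ⊕ 0x0 = 0xB.
P3: T = 0x2, S = E(K, T) = 0x9; 0x8 ⊕ 0x9 = 0x1.
P4: T = 0x3, S = E(K, T) = 0x1; 0x7 ⊕ 0x1 = 0x6.
Blocks that differ from the original plaintext: P2.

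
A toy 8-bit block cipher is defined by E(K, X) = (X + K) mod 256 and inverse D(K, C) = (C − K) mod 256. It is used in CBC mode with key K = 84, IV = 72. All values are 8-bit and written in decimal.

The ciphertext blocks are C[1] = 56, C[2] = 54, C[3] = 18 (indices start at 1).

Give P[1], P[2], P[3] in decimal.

CBC decryption: P_i = D(K, C_i) ⊕ C_{i−1}, with C_{0} = IV.
P[1]: D(K, 56) = 228; 228 ⊕ 72 = 172.
P[2]: D(K, 54) = 226; 226 ⊕ 56 = 218.
P[3]: D(K, 18) = 190; 190 ⊕ 54 = 136.

P[1] = 172, P[2] = 218, P[3] = 136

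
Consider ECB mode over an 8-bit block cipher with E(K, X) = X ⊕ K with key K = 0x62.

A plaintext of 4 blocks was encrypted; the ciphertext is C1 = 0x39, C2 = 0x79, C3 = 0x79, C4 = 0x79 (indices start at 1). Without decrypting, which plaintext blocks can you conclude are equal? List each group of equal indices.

P2 = P3 = P4

ECB encrypts each block independently with the same key, so equal ciphertext blocks imply equal plaintext blocks.
C2 = C3 = C4 = 0x79, so P2 = P3 = P4.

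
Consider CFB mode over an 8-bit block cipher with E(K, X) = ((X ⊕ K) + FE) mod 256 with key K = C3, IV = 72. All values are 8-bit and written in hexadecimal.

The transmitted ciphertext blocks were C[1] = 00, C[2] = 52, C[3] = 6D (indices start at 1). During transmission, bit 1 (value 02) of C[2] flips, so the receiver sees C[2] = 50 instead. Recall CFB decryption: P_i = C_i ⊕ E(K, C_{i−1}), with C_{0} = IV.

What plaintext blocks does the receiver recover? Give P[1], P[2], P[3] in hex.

Only C[2] changed, to 50. In CFB, a change in C_i flips the same bit in P_i and garbles P_{i+1}. Decrypting the received ciphertext:
P[1]: E(K, 72) = AF; 00 ⊕ AF = AF.
P[2]: E(K, 00) = C1; 50 ⊕ C1 = 91.
P[3]: E(K, 50) = 91; 6D ⊕ 91 = FC.
Blocks that differ from the original plaintext: P[2], P[3].

P[1] = AF, P[2] = 91, P[3] = FC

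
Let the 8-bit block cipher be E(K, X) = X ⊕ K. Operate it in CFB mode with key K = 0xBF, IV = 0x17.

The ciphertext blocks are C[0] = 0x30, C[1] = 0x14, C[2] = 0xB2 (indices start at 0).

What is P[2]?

CFB decryption: P_i = C_i ⊕ E(K, C_{i−1}), with C_{−1} = IV.
P[2]: E(K, 0x14) = 0xAB; 0xB2 ⊕ 0xAB = 0x19.

P[2] = 0x19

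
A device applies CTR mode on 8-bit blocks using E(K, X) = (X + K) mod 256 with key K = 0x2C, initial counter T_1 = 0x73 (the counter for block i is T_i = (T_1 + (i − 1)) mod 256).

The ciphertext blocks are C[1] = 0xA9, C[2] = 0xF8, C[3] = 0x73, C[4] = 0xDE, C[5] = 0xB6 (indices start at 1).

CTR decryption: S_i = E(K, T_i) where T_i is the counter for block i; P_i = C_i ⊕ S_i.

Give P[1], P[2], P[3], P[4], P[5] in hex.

P[1] = 0x36, P[2] = 0x58, P[3] = 0xD2, P[4] = 0x7C, P[5] = 0x15

P[1]: T = 0x73, S = E(K, T) = 0x9F; 0xA9 ⊕ 0x9F = 0x36.
P[2]: T = 0x74, S = E(K, T) = 0xA0; 0xF8 ⊕ 0xA0 = 0x58.
P[3]: T = 0x75, S = E(K, T) = 0xA1; 0x73 ⊕ 0xA1 = 0xD2.
P[4]: T = 0x76, S = E(K, T) = 0xA2; 0xDE ⊕ 0xA2 = 0x7C.
P[5]: T = 0x77, S = E(K, T) = 0xA3; 0xB6 ⊕ 0xA3 = 0x15.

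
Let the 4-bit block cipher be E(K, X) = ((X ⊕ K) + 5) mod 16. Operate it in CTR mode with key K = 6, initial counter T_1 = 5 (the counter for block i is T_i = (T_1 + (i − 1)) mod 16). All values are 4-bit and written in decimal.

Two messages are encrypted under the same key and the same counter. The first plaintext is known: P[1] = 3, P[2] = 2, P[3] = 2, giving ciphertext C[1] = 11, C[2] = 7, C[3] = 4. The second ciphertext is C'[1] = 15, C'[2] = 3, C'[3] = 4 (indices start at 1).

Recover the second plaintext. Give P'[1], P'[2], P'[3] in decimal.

P'[1] = 7, P'[2] = 6, P'[3] = 2

In CTR with a reused counter, both messages share the same keystream S_i, so C_i ⊕ C'_i = P_i ⊕ P'_i and thus P'_i = P_i ⊕ C_i ⊕ C'_i.
P'[1]: 3 ⊕ 11 ⊕ 15 = 7.
P'[2]: 2 ⊕ 7 ⊕ 3 = 6.
P'[3]: 2 ⊕ 4 ⊕ 4 = 2.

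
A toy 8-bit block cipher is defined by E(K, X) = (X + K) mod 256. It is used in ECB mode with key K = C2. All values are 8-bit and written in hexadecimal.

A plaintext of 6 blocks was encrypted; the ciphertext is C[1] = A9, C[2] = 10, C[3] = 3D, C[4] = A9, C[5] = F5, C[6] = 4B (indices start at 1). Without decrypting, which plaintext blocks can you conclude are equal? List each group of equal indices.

P[1] = P[4]

ECB encrypts each block independently with the same key, so equal ciphertext blocks imply equal plaintext blocks.
C[1] = C[4] = A9, so P[1] = P[4].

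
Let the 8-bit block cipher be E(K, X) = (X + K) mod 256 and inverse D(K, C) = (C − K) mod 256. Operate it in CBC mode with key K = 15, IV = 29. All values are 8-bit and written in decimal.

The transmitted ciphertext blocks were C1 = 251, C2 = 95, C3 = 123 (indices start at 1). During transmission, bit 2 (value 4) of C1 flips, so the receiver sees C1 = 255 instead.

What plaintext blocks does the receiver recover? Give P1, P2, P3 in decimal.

CBC decryption: P_i = D(K, C_i) ⊕ C_{i−1}, with C_{0} = IV.
Only C1 changed, to 255. In CBC, a change in C_i garbles P_i and flips the same bit in P_{i+1}. Decrypting the received ciphertext:
P1: D(K, 255) = 240; 240 ⊕ 29 = 237.
P2: D(K, 95) = 80; 80 ⊕ 255 = 175.
P3: D(K, 123) = 108; 108 ⊕ 95 = 51.
Blocks that differ from the original plaintext: P1, P2.

P1 = 237, P2 = 175, P3 = 51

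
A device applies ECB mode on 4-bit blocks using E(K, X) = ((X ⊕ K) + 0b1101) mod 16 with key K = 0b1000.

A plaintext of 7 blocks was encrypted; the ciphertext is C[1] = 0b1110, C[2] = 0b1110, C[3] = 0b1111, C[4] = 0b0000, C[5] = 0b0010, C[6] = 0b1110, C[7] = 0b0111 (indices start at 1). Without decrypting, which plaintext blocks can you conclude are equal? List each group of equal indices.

ECB encrypts each block independently with the same key, so equal ciphertext blocks imply equal plaintext blocks.
C[1] = C[2] = C[6] = 0b1110, so P[1] = P[2] = P[6].

P[1] = P[2] = P[6]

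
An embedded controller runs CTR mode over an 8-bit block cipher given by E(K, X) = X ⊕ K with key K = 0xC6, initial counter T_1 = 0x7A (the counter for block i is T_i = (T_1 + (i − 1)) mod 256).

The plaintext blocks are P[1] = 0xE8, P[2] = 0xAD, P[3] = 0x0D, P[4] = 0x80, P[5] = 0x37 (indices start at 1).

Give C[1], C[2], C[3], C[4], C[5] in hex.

CTR encryption: S_i = E(K, T_i) where T_i is the counter for block i; C_i = P_i ⊕ S_i.
C[1]: T = 0x7A, S = E(K, T) = 0xBC; 0xE8 ⊕ 0xBC = 0x54.
C[2]: T = 0x7B, S = E(K, T) = 0xBD; 0xAD ⊕ 0xBD = 0x10.
C[3]: T = 0x7C, S = E(K, T) = 0xBA; 0x0D ⊕ 0xBA = 0xB7.
C[4]: T = 0x7D, S = E(K, T) = 0xBB; 0x80 ⊕ 0xBB = 0x3B.
C[5]: T = 0x7E, S = E(K, T) = 0xB8; 0x37 ⊕ 0xB8 = 0x8F.

C[1] = 0x54, C[2] = 0x10, C[3] = 0xB7, C[4] = 0x3B, C[5] = 0x8F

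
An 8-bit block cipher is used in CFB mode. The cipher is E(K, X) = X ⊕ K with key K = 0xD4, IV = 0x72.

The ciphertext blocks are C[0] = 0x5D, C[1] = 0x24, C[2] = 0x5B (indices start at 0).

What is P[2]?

P[2] = 0xAB

CFB decryption: P_i = C_i ⊕ E(K, C_{i−1}), with C_{−1} = IV.
P[2]: E(K, 0x24) = 0xF0; 0x5B ⊕ 0xF0 = 0xAB.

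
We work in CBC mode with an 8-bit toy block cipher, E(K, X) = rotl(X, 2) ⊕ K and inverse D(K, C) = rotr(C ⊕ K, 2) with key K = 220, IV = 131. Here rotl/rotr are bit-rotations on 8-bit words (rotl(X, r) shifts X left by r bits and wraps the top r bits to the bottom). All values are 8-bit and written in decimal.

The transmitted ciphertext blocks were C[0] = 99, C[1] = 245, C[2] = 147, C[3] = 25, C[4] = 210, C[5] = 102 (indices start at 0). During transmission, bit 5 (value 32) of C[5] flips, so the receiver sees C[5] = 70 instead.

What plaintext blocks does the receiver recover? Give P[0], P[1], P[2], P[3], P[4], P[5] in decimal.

CBC decryption: P_i = D(K, C_i) ⊕ C_{i−1}, with C_{−1} = IV.
Only C[5] changed, to 70. In CBC, a change in C_i garbles P_i and flips the same bit in P_{i+1}. Decrypting the received ciphertext:
P[0]: D(K, 99) = 239; 239 ⊕ 131 = 108.
P[1]: D(K, 245) = 74; 74 ⊕ 99 = 41.
P[2]: D(K, 147) = 211; 211 ⊕ 245 = 38.
P[3]: D(K, 25) = 113; 113 ⊕ 147 = 226.
P[4]: D(K, 210) = 131; 131 ⊕ 25 = 154.
P[5]: D(K, 70) = 166; 166 ⊕ 210 = 116.
Blocks that differ from the original plaintext: P[5].

P[0] = 108, P[1] = 41, P[2] = 38, P[3] = 226, P[4] = 154, P[5] = 116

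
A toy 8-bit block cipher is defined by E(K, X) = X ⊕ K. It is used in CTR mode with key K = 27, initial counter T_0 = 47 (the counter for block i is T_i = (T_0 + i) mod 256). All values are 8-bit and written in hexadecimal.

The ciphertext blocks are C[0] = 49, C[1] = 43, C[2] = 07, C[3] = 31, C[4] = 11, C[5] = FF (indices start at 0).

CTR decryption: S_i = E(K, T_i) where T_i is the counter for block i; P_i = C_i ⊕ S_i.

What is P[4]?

P[4]: T = 4B, S = E(K, T) = 6C; 11 ⊕ 6C = 7D.

P[4] = 7D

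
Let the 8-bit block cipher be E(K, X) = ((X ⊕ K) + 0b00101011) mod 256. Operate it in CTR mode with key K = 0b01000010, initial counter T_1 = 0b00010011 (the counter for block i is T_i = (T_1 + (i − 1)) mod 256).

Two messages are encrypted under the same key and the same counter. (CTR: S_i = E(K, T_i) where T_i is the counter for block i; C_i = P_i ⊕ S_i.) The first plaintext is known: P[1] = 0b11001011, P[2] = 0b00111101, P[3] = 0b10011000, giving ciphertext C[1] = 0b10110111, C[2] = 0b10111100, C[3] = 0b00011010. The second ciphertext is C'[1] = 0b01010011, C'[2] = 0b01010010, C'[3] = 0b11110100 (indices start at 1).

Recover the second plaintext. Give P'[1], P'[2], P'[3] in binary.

P'[1] = 0b00101111, P'[2] = 0b11010011, P'[3] = 0b01110110

In CTR with a reused counter, both messages share the same keystream S_i, so C_i ⊕ C'_i = P_i ⊕ P'_i and thus P'_i = P_i ⊕ C_i ⊕ C'_i.
P'[1]: 0b11001011 ⊕ 0b10110111 ⊕ 0b01010011 = 0b00101111.
P'[2]: 0b00111101 ⊕ 0b10111100 ⊕ 0b01010010 = 0b11010011.
P'[3]: 0b10011000 ⊕ 0b00011010 ⊕ 0b11110100 = 0b01110110.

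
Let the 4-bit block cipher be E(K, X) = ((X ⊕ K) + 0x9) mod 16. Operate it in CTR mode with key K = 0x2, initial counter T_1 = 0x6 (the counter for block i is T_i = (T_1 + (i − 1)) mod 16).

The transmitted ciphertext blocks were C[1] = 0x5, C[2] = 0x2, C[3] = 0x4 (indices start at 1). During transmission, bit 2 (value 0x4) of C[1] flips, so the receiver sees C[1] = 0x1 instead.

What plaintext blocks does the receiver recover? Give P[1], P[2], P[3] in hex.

CTR decryption: S_i = E(K, T_i) where T_i is the counter for block i; P_i = C_i ⊕ S_i.
Only C[1] changed, to 0x1. In CTR, a change in C_i flips the same bit in P_i only; the keystream is unaffected. Decrypting the received ciphertext:
P[1]: T = 0x6, S = E(K, T) = 0xD; 0x1 ⊕ 0xD = 0xC.
P[2]: T = 0x7, S = E(K, T) = 0xE; 0x2 ⊕ 0xE = 0xC.
P[3]: T = 0x8, S = E(K, T) = 0x3; 0x4 ⊕ 0x3 = 0x7.
Blocks that differ from the original plaintext: P[1].

P[1] = 0xC, P[2] = 0xC, P[3] = 0x7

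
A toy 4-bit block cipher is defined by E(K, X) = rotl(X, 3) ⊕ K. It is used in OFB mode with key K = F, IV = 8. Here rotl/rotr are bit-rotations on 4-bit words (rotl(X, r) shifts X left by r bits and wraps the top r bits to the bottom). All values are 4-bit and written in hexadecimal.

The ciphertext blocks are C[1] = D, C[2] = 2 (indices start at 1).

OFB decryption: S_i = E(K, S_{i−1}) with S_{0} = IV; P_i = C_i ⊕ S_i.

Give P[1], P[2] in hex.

P[1]: S = E(K, 8) = B; D ⊕ B = 6.
P[2]: S = E(K, B) = 2; 2 ⊕ 2 = 0.

P[1] = 6, P[2] = 0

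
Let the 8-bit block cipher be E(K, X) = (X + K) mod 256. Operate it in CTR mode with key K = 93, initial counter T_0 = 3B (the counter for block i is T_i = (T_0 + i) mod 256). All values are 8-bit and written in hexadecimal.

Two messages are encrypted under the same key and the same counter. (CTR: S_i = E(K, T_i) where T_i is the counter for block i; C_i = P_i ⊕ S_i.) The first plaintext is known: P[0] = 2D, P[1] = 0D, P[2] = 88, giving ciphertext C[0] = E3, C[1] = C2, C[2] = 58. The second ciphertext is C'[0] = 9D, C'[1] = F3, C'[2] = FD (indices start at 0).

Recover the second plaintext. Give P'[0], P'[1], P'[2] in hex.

P'[0] = 53, P'[1] = 3C, P'[2] = 2D

In CTR with a reused counter, both messages share the same keystream S_i, so C_i ⊕ C'_i = P_i ⊕ P'_i and thus P'_i = P_i ⊕ C_i ⊕ C'_i.
P'[0]: 2D ⊕ E3 ⊕ 9D = 53.
P'[1]: 0D ⊕ C2 ⊕ F3 = 3C.
P'[2]: 88 ⊕ 58 ⊕ FD = 2D.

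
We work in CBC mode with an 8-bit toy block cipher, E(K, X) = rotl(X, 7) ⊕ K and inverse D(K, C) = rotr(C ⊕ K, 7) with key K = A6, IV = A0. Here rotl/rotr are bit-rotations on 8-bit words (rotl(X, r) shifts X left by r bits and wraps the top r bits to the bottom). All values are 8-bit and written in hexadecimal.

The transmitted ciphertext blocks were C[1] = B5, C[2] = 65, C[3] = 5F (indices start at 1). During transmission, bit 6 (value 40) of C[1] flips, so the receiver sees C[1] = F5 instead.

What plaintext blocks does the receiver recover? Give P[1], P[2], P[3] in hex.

P[1] = 06, P[2] = 72, P[3] = 96

CBC decryption: P_i = D(K, C_i) ⊕ C_{i−1}, with C_{0} = IV.
Only C[1] changed, to F5. In CBC, a change in C_i garbles P_i and flips the same bit in P_{i+1}. Decrypting the received ciphertext:
P[1]: D(K, F5) = A6; A6 ⊕ A0 = 06.
P[2]: D(K, 65) = 87; 87 ⊕ F5 = 72.
P[3]: D(K, 5F) = F3; F3 ⊕ 65 = 96.
Blocks that differ from the original plaintext: P[1], P[2].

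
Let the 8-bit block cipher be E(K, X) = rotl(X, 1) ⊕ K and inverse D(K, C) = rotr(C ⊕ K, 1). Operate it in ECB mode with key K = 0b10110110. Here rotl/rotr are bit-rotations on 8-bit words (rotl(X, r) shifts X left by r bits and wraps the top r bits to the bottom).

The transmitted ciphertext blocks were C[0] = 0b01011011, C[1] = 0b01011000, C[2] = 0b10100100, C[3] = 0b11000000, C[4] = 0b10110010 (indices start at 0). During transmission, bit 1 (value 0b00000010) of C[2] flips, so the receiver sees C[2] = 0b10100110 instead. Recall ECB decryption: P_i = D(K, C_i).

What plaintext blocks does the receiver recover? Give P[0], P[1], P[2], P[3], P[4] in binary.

P[0] = 0b11110110, P[1] = 0b01110111, P[2] = 0b00001000, P[3] = 0b00111011, P[4] = 0b00000010

Only C[2] changed, to 0b10100110. In ECB, a change in C_i affects only P_i. Decrypting the received ciphertext:
P[0]: D(K, 0b01011011) = 0b11110110.
P[1]: D(K, 0b01011000) = 0b01110111.
P[2]: D(K, 0b10100110) = 0b00001000.
P[3]: D(K, 0b11000000) = 0b00111011.
P[4]: D(K, 0b10110010) = 0b00000010.
Blocks that differ from the original plaintext: P[2].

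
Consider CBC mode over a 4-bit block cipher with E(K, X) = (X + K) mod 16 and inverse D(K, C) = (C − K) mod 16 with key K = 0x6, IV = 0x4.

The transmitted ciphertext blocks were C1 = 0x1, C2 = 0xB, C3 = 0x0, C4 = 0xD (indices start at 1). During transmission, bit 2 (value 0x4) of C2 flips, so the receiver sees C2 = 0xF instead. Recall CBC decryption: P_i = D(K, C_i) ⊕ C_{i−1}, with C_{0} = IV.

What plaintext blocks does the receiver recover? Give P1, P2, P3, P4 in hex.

Only C2 changed, to 0xF. In CBC, a change in C_i garbles P_i and flips the same bit in P_{i+1}. Decrypting the received ciphertext:
P1: D(K, 0x1) = 0xB; 0xB ⊕ 0x4 = 0xF.
P2: D(K, 0xF) = 0x9; 0x9 ⊕ 0x1 = 0x8.
P3: D(K, 0x0) = 0xA; 0xA ⊕ 0xF = 0x5.
P4: D(K, 0xD) = 0x7; 0x7 ⊕ 0x0 = 0x7.
Blocks that differ from the original plaintext: P2, P3.

P1 = 0xF, P2 = 0x8, P3 = 0x5, P4 = 0x7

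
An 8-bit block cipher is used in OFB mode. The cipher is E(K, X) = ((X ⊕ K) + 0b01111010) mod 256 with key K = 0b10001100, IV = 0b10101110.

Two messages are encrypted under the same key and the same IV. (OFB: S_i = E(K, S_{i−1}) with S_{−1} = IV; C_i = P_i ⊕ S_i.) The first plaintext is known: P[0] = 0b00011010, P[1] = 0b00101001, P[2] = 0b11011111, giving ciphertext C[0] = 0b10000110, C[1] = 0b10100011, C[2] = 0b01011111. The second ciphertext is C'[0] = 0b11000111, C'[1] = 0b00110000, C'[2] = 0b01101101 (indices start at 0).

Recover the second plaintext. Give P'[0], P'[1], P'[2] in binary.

In OFB with a reused IV, both messages share the same keystream S_i, so C_i ⊕ C'_i = P_i ⊕ P'_i and thus P'_i = P_i ⊕ C_i ⊕ C'_i.
P'[0]: 0b00011010 ⊕ 0b10000110 ⊕ 0b11000111 = 0b01011011.
P'[1]: 0b00101001 ⊕ 0b10100011 ⊕ 0b00110000 = 0b10111010.
P'[2]: 0b11011111 ⊕ 0b01011111 ⊕ 0b01101101 = 0b11101101.

P'[0] = 0b01011011, P'[1] = 0b10111010, P'[2] = 0b11101101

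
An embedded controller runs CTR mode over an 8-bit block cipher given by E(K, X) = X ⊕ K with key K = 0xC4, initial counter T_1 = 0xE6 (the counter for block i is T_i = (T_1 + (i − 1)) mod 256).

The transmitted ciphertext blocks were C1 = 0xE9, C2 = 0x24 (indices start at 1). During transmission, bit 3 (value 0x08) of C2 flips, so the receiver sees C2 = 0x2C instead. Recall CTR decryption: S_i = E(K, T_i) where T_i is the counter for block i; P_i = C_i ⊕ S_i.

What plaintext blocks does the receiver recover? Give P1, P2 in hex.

P1 = 0xCB, P2 = 0x0F

Only C2 changed, to 0x2C. In CTR, a change in C_i flips the same bit in P_i only; the keystream is unaffected. Decrypting the received ciphertext:
P1: T = 0xE6, S = E(K, T) = 0x22; 0xE9 ⊕ 0x22 = 0xCB.
P2: T = 0xE7, S = E(K, T) = 0x23; 0x2C ⊕ 0x23 = 0x0F.
Blocks that differ from the original plaintext: P2.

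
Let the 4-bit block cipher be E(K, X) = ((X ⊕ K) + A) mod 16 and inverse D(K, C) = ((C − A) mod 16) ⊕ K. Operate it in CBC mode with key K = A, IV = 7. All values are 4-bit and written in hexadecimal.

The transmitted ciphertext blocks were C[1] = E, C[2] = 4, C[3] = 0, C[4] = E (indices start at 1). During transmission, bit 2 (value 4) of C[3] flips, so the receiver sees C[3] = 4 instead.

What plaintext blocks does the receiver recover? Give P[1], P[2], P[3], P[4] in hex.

P[1] = 9, P[2] = E, P[3] = 4, P[4] = A

CBC decryption: P_i = D(K, C_i) ⊕ C_{i−1}, with C_{0} = IV.
Only C[3] changed, to 4. In CBC, a change in C_i garbles P_i and flips the same bit in P_{i+1}. Decrypting the received ciphertext:
P[1]: D(K, E) = E; E ⊕ 7 = 9.
P[2]: D(K, 4) = 0; 0 ⊕ E = E.
P[3]: D(K, 4) = 0; 0 ⊕ 4 = 4.
P[4]: D(K, E) = E; E ⊕ 4 = A.
Blocks that differ from the original plaintext: P[3], P[4].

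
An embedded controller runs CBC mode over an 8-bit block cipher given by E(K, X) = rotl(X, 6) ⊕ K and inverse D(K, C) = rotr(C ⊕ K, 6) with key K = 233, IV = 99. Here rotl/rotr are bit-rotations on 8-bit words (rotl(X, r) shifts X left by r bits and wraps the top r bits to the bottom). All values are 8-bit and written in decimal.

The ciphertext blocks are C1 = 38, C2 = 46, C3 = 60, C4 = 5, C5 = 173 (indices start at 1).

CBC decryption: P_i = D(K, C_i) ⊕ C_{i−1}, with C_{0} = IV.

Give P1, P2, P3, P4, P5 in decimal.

P1: D(K, 38) = 63; 63 ⊕ 99 = 92.
P2: D(K, 46) = 31; 31 ⊕ 38 = 57.
P3: D(K, 60) = 87; 87 ⊕ 46 = 121.
P4: D(K, 5) = 179; 179 ⊕ 60 = 143.
P5: D(K, 173) = 17; 17 ⊕ 5 = 20.

P1 = 92, P2 = 57, P3 = 121, P4 = 143, P5 = 20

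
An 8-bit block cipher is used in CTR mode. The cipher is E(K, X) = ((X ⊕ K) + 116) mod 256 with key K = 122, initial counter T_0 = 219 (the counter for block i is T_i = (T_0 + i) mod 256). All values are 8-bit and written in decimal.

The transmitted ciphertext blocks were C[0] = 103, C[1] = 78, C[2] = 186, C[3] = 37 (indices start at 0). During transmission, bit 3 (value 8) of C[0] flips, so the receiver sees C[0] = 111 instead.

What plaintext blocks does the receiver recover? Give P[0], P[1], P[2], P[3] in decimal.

P[0] = 122, P[1] = 84, P[2] = 161, P[3] = 61

CTR decryption: S_i = E(K, T_i) where T_i is the counter for block i; P_i = C_i ⊕ S_i.
Only C[0] changed, to 111. In CTR, a change in C_i flips the same bit in P_i only; the keystream is unaffected. Decrypting the received ciphertext:
P[0]: T = 219, S = E(K, T) = 21; 111 ⊕ 21 = 122.
P[1]: T = 220, S = E(K, T) = 26; 78 ⊕ 26 = 84.
P[2]: T = 221, S = E(K, T) = 27; 186 ⊕ 27 = 161.
P[3]: T = 222, S = E(K, T) = 24; 37 ⊕ 24 = 61.
Blocks that differ from the original plaintext: P[0].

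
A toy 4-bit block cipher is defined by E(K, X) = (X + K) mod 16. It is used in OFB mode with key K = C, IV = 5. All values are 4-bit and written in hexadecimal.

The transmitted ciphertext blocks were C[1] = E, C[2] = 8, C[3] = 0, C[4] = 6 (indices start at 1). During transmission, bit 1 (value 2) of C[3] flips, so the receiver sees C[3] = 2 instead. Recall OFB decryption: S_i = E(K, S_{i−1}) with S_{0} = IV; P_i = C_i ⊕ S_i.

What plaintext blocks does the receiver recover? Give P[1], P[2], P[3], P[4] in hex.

P[1] = F, P[2] = 5, P[3] = B, P[4] = 3

Only C[3] changed, to 2. In OFB, a change in C_i flips the same bit in P_i only; the keystream is unaffected. Decrypting the received ciphertext:
P[1]: S = E(K, 5) = 1; E ⊕ 1 = F.
P[2]: S = E(K, 1) = D; 8 ⊕ D = 5.
P[3]: S = E(K, D) = 9; 2 ⊕ 9 = B.
P[4]: S = E(K, 9) = 5; 6 ⊕ 5 = 3.
Blocks that differ from the original plaintext: P[3].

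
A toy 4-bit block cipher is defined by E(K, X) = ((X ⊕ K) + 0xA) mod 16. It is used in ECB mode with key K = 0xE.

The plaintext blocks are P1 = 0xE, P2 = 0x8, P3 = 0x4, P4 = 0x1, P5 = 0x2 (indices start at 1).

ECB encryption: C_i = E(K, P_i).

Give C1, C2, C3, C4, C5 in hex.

C1: E(K, 0xE) = 0xA.
C2: E(K, 0x8) = 0x0.
C3: E(K, 0x4) = 0x4.
C4: E(K, 0x1) = 0x9.
C5: E(K, 0x2) = 0x6.

C1 = 0xA, C2 = 0x0, C3 = 0x4, C4 = 0x9, C5 = 0x6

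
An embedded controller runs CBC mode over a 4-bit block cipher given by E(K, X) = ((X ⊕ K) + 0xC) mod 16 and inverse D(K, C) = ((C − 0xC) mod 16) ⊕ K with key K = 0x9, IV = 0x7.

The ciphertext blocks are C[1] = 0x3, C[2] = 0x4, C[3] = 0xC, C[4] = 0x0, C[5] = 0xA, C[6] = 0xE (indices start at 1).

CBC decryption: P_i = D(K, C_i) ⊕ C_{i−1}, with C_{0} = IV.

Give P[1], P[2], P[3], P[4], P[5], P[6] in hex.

P[1] = 0x9, P[2] = 0x2, P[3] = 0xD, P[4] = 0x1, P[5] = 0x7, P[6] = 0x1

P[1]: D(K, 0x3) = 0xE; 0xE ⊕ 0x7 = 0x9.
P[2]: D(K, 0x4) = 0x1; 0x1 ⊕ 0x3 = 0x2.
P[3]: D(K, 0xC) = 0x9; 0x9 ⊕ 0x4 = 0xD.
P[4]: D(K, 0x0) = 0xD; 0xD ⊕ 0xC = 0x1.
P[5]: D(K, 0xA) = 0x7; 0x7 ⊕ 0x0 = 0x7.
P[6]: D(K, 0xE) = 0xB; 0xB ⊕ 0xA = 0x1.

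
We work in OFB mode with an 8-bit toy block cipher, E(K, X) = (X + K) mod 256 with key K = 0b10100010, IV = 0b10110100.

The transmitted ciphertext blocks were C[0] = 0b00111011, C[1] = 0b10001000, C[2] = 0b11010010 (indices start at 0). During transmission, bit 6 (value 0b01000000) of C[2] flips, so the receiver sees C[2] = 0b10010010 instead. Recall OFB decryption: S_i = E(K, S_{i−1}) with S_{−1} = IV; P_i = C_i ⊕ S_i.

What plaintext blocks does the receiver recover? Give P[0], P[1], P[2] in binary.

P[0] = 0b01101101, P[1] = 0b01110000, P[2] = 0b00001000

Only C[2] changed, to 0b10010010. In OFB, a change in C_i flips the same bit in P_i only; the keystream is unaffected. Decrypting the received ciphertext:
P[0]: S = E(K, 0b10110100) = 0b01010110; 0b00111011 ⊕ 0b01010110 = 0b01101101.
P[1]: S = E(K, 0b01010110) = 0b11111000; 0b10001000 ⊕ 0b11111000 = 0b01110000.
P[2]: S = E(K, 0b11111000) = 0b10011010; 0b10010010 ⊕ 0b10011010 = 0b00001000.
Blocks that differ from the original plaintext: P[2].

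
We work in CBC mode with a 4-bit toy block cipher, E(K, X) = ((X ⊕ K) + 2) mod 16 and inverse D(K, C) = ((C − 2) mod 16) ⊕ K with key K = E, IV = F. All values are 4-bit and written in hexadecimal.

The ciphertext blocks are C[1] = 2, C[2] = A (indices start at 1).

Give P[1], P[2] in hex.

CBC decryption: P_i = D(K, C_i) ⊕ C_{i−1}, with C_{0} = IV.
P[1]: D(K, 2) = E; E ⊕ F = 1.
P[2]: D(K, A) = 6; 6 ⊕ 2 = 4.

P[1] = 1, P[2] = 4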